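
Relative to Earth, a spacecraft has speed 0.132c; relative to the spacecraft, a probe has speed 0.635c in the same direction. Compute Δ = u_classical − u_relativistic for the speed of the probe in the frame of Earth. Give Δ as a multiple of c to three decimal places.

Galilean: u_cl = 0.635 + 0.132 = 0.7670.
Relativistic: u_rel = (0.635 + 0.132) / (1 + 0.635·0.132) = 0.7670/1.0838 = 0.7077.
Δ = 0.7670 − 0.7077 = 0.0593.

Δ = 0.059c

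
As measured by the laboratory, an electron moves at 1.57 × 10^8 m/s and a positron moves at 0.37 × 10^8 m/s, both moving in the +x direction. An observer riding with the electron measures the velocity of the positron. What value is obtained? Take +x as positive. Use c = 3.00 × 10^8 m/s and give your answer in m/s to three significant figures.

-1.28 × 10^8 m/s

β_A = 0.523, β_B = 0.123 (dividing each by c = 3.00 × 10^8 m/s).
Transform to A's frame with the inverse velocity-addition law: u' = (u − v)/(1 − uv/c²), taking u = β_B and v = β_A.
u' = (0.123 − 0.523) / (1 − (0.523)(0.123)) = -0.4000/0.9355 = -0.4276.
u' = -0.4276 × 3.00 × 10^8 m/s.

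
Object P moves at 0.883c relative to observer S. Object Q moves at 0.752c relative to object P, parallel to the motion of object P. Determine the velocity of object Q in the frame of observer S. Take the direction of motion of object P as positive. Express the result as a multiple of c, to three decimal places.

0.983c

With v = 0.883 and u' = 0.752 (in units of c),
u = (u' + v)/(1 + u'v/c²):
u = (0.752 + 0.883) / (1 + 0.752·0.883) = 1.6350/1.6640 = 0.9826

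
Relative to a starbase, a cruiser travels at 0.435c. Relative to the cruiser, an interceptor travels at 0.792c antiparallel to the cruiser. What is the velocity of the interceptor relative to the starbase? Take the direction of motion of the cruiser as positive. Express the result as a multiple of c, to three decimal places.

-0.545c

With v = 0.435 and u' = -0.792 (in units of c),
u = (u' + v)/(1 + u'v/c²):
u = (-0.792 + 0.435) / (1 + (-0.792)·0.435) = -0.3570/0.6555 = -0.5446
(Galilean addition would give -0.357c.)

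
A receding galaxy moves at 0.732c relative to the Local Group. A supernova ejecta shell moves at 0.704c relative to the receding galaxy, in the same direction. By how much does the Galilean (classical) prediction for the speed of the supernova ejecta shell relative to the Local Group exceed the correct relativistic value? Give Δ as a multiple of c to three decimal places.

Δ = 0.488c

Galilean: u_cl = 0.704 + 0.732 = 1.4360.
Relativistic: u_rel = (0.704 + 0.732) / (1 + 0.704·0.732) = 1.4360/1.5153 = 0.9476.
Δ = 1.4360 − 0.9476 = 0.4884.
(The classical prediction exceeds c; the relativistic result does not.)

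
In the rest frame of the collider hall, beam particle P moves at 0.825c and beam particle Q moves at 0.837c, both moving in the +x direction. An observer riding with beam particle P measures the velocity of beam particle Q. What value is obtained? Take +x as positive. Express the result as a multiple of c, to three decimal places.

β_A = 0.825, β_B = 0.837.
Transform to A's frame with the inverse velocity-addition law: u' = (u − v)/(1 − uv/c²), taking u = β_B and v = β_A.
u' = (0.837 − 0.825) / (1 − (0.825)(0.837)) = 0.0120/0.3095 = 0.0388.

+0.039c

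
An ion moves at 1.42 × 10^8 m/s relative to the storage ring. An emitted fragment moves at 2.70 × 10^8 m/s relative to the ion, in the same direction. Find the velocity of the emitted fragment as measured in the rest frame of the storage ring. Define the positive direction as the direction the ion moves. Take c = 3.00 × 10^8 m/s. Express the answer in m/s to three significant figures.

In units of c (dividing by 3.00 × 10^8 m/s): v = 0.473, u' = 0.900.
u = (u' + v)/(1 + u'v/c²):
u = (0.900 + 0.473) / (1 + 0.900·0.473) = 1.3733/1.4260 = 0.9631
Converting back: u = 0.9631 × 3.00 × 10^8 m/s.

2.89 × 10^8 m/s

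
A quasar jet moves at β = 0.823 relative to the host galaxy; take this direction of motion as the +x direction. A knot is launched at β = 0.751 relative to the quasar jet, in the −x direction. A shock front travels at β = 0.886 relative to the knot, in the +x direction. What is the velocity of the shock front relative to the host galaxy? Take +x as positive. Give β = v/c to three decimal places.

Apply u = (u' + v)/(1 + u'v/c²) successively, working outward toward the host galaxy.
Start: velocity of the quasar jet relative to the host galaxy = 0.8230c.
Compose with the knot (u' = -0.751 in the quasar jet frame): u_1 = (-0.751 + 0.823) / (1 + (-0.751)·0.823) = 0.0720/0.3819 = 0.1885.
Compose with the shock front (u' = 0.886 in the knot frame): u_2 = (0.886 + 0.189) / (1 + 0.886·0.189) = 1.0745/1.1670 = 0.9207.

β = +0.921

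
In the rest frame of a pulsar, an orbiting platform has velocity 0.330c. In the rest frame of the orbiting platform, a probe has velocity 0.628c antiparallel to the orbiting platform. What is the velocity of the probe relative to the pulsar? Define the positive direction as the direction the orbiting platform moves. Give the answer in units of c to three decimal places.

-0.376c

With v = 0.330 and u' = -0.628 (in units of c),
u = (u' + v)/(1 + u'v/c²):
u = (-0.628 + 0.330) / (1 + (-0.628)·0.330) = -0.2980/0.7928 = -0.3759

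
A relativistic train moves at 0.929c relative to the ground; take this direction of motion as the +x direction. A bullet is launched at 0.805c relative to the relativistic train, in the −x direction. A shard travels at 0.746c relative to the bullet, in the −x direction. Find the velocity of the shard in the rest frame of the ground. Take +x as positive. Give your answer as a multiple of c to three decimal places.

-0.402c

Apply u = (u' + v)/(1 + u'v/c²) successively, working outward toward the ground.
Start: velocity of the relativistic train relative to the ground = 0.9290c.
Compose with the bullet (u' = -0.805 in the relativistic train frame): u_1 = (-0.805 + 0.929) / (1 + (-0.805)·0.929) = 0.1240/0.2522 = 0.4918.
Compose with the shard (u' = -0.746 in the bullet frame): u_2 = (-0.746 + 0.492) / (1 + (-0.746)·0.492) = -0.2542/0.6331 = -0.4015.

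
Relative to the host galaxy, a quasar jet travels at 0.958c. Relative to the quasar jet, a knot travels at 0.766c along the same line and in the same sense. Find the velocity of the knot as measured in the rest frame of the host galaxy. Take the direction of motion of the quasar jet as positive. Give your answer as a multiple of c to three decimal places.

With v = 0.958 and u' = 0.766 (in units of c),
u = (u' + v)/(1 + u'v/c²):
u = (0.766 + 0.958) / (1 + 0.766·0.958) = 1.7240/1.7338 = 0.9943

0.994c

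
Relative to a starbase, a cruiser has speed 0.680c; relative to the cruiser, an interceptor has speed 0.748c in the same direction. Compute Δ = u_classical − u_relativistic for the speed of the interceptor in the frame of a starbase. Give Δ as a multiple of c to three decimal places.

Δ = 0.481c

Galilean: u_cl = 0.748 + 0.680 = 1.4280.
Relativistic: u_rel = (0.748 + 0.680) / (1 + 0.748·0.680) = 1.4280/1.5086 = 0.9465.
Δ = 1.4280 − 0.9465 = 0.4815.
(The classical prediction exceeds c; the relativistic result does not.)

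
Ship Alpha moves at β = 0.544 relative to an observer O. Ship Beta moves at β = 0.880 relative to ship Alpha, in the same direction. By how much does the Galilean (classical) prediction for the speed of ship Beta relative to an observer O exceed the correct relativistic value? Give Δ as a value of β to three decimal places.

Δ = 0.461

Galilean: u_cl = 0.880 + 0.544 = 1.4240.
Relativistic: u_rel = (0.880 + 0.544) / (1 + 0.880·0.544) = 1.4240/1.4787 = 0.9630.
Δ = 1.4240 − 0.9630 = 0.4610.
(The classical prediction exceeds c; the relativistic result does not.)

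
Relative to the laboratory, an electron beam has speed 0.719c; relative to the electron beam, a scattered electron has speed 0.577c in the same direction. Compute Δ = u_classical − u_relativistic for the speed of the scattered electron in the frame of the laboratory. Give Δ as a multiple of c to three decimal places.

Δ = 0.380c

Galilean: u_cl = 0.577 + 0.719 = 1.2960.
Relativistic: u_rel = (0.577 + 0.719) / (1 + 0.577·0.719) = 1.2960/1.4149 = 0.9160.
Δ = 1.2960 − 0.9160 = 0.3800.
(The classical prediction exceeds c; the relativistic result does not.)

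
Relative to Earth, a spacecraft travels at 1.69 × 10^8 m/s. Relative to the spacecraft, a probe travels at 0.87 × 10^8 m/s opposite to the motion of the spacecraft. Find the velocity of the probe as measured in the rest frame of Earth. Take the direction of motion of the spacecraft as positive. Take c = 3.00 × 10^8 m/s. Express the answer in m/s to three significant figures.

In units of c (dividing by 3.00 × 10^8 m/s): v = 0.563, u' = -0.290.
u = (u' + v)/(1 + u'v/c²):
u = (-0.290 + 0.563) / (1 + (-0.290)·0.563) = 0.2733/0.8366 = 0.3267
Converting back: u = 0.3267 × 3.00 × 10^8 m/s.

+9.80 × 10^7 m/s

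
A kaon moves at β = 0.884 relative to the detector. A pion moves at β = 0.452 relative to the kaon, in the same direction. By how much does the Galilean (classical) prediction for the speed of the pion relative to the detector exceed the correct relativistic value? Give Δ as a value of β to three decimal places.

Δ = 0.381

Galilean: u_cl = 0.452 + 0.884 = 1.3360.
Relativistic: u_rel = (0.452 + 0.884) / (1 + 0.452·0.884) = 1.3360/1.3996 = 0.9546.
Δ = 1.3360 − 0.9546 = 0.3814.
(The classical prediction exceeds c; the relativistic result does not.)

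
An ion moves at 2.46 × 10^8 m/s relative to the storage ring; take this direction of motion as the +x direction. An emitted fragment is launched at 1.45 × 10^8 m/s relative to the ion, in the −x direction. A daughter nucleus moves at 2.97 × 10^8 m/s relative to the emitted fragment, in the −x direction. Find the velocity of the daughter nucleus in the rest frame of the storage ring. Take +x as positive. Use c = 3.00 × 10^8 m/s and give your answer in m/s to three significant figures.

Apply u = (u' + v)/(1 + u'v/c²) successively, working outward toward the storage ring.
(Dividing each given speed by c = 3.00 × 10^8 m/s to work in units of c.)
Start: velocity of the ion relative to the storage ring = 0.8200c.
Compose with the emitted fragment (u' = -0.483 in the ion frame): u_1 = (-0.483 + 0.820) / (1 + (-0.483)·0.820) = 0.3367/0.6037 = 0.5577.
Compose with the daughter nucleus (u' = -0.990 in the emitted fragment frame): u_2 = (-0.990 + 0.558) / (1 + (-0.990)·0.558) = -0.4323/0.4479 = -0.9652.
So u = -0.9652 × 3.00 × 10^8 m/s.

-2.90 × 10^8 m/s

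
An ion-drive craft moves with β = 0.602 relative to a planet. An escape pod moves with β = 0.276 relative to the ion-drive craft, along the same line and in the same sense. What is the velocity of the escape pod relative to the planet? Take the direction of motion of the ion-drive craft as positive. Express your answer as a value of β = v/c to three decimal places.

With v = 0.602 and u' = 0.276 (in units of c),
u = (u' + v)/(1 + u'v/c²):
u = (0.276 + 0.602) / (1 + 0.276·0.602) = 0.8780/1.1662 = 0.7529
(Galilean addition would give +0.878c.)

β = 0.753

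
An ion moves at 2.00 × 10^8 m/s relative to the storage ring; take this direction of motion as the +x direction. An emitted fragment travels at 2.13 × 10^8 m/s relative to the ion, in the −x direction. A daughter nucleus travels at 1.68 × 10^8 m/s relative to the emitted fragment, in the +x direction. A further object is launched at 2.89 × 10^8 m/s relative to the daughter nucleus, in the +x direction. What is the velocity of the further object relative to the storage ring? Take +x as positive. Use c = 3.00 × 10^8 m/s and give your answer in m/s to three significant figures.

Apply u = (u' + v)/(1 + u'v/c²) successively, working outward toward the storage ring.
(Dividing each given speed by c = 3.00 × 10^8 m/s to work in units of c.)
Start: velocity of the ion relative to the storage ring = 0.6667c.
Compose with the emitted fragment (u' = -0.710 in the ion frame): u_1 = (-0.710 + 0.667) / (1 + (-0.710)·0.667) = -0.0433/0.5267 = -0.0823.
Compose with the daughter nucleus (u' = 0.560 in the emitted fragment frame): u_2 = (0.560 + (-0.082)) / (1 + 0.560·(-0.082)) = 0.4777/0.9539 = 0.5008.
Compose with the further object (u' = 0.963 in the daughter nucleus frame): u_3 = (0.963 + 0.501) / (1 + 0.963·0.501) = 1.4641/1.4824 = 0.9877.
So u = 0.9877 × 3.00 × 10^8 m/s.

+2.96 × 10^8 m/s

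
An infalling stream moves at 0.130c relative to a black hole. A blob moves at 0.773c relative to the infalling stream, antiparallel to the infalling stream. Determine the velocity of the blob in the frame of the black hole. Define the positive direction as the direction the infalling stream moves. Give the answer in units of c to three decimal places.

With v = 0.130 and u' = -0.773 (in units of c),
u = (u' + v)/(1 + u'v/c²):
u = (-0.773 + 0.130) / (1 + (-0.773)·0.130) = -0.6430/0.8995 = -0.7148
(Galilean addition would give -0.643c.)

-0.715c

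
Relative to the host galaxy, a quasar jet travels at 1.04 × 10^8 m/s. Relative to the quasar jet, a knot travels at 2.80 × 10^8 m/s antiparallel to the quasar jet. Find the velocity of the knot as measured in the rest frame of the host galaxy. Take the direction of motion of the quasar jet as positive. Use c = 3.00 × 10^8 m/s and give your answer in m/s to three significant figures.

-2.60 × 10^8 m/s

In units of c (dividing by 3.00 × 10^8 m/s): v = 0.347, u' = -0.933.
u = (u' + v)/(1 + u'v/c²):
u = (-0.933 + 0.347) / (1 + (-0.933)·0.347) = -0.5867/0.6764 = -0.8673
Converting back: u = -0.8673 × 3.00 × 10^8 m/s.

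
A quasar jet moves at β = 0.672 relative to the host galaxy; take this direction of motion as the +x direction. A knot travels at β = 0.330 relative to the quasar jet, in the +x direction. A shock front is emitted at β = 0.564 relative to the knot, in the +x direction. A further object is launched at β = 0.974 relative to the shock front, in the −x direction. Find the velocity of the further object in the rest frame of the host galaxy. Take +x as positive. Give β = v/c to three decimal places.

Apply u = (u' + v)/(1 + u'v/c²) successively, working outward toward the host galaxy.
Start: velocity of the quasar jet relative to the host galaxy = 0.6720c.
Compose with the knot (u' = 0.330 in the quasar jet frame): u_1 = (0.330 + 0.672) / (1 + 0.330·0.672) = 1.0020/1.2218 = 0.8201.
Compose with the shock front (u' = 0.564 in the knot frame): u_2 = (0.564 + 0.820) / (1 + 0.564·0.820) = 1.3841/1.4626 = 0.9464.
Compose with the further object (u' = -0.974 in the shock front frame): u_3 = (-0.974 + 0.946) / (1 + (-0.974)·0.946) = -0.0276/0.0782 = -0.3531.

β = -0.353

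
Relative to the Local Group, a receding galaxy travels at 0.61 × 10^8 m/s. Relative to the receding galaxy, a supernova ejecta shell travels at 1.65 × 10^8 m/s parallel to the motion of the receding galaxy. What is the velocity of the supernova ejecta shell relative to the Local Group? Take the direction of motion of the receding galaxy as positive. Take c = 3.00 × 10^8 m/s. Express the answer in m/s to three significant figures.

2.03 × 10^8 m/s

In units of c (dividing by 3.00 × 10^8 m/s): v = 0.203, u' = 0.550.
u = (u' + v)/(1 + u'v/c²):
u = (0.550 + 0.203) / (1 + 0.550·0.203) = 0.7533/1.1118 = 0.6776
(Galilean addition would give +0.753c.)
Converting back: u = 0.6776 × 3.00 × 10^8 m/s.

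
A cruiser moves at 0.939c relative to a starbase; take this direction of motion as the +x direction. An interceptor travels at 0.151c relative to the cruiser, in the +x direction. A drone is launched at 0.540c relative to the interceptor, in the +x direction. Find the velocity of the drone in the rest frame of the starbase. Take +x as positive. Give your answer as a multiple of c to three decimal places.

Apply u = (u' + v)/(1 + u'v/c²) successively, working outward toward the starbase.
Start: velocity of the cruiser relative to the starbase = 0.9390c.
Compose with the interceptor (u' = 0.151 in the cruiser frame): u_1 = (0.151 + 0.939) / (1 + 0.151·0.939) = 1.0900/1.1418 = 0.9546.
Compose with the drone (u' = 0.540 in the interceptor frame): u_2 = (0.540 + 0.955) / (1 + 0.540·0.955) = 1.4946/1.5155 = 0.9862.

0.986c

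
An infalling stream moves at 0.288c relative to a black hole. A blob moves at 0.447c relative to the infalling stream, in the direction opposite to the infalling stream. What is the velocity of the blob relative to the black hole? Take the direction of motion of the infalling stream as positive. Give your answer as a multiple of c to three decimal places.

With v = 0.288 and u' = -0.447 (in units of c),
u = (u' + v)/(1 + u'v/c²):
u = (-0.447 + 0.288) / (1 + (-0.447)·0.288) = -0.1590/0.8713 = -0.1825

-0.182c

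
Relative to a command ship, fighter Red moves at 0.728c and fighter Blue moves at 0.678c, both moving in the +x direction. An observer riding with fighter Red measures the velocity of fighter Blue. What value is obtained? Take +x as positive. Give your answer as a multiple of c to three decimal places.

β_A = 0.728, β_B = 0.678.
Transform to A's frame with the inverse velocity-addition law: u' = (u − v)/(1 − uv/c²), taking u = β_B and v = β_A.
u' = (0.678 − 0.728) / (1 − (0.728)(0.678)) = -0.0500/0.5064 = -0.0987.

-0.099c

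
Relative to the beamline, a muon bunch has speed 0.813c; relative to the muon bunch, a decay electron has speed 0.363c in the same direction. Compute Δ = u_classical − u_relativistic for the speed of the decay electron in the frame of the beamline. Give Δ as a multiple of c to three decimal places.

Δ = 0.268c

Galilean: u_cl = 0.363 + 0.813 = 1.1760.
Relativistic: u_rel = (0.363 + 0.813) / (1 + 0.363·0.813) = 1.1760/1.2951 = 0.9080.
Δ = 1.1760 − 0.9080 = 0.2680.
(The classical prediction exceeds c; the relativistic result does not.)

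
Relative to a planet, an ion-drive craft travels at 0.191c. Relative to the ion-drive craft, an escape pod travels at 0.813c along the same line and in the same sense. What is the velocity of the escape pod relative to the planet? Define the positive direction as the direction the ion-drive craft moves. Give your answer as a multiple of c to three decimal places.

0.869c

With v = 0.191 and u' = 0.813 (in units of c),
u = (u' + v)/(1 + u'v/c²):
u = (0.813 + 0.191) / (1 + 0.813·0.191) = 1.0040/1.1553 = 0.8691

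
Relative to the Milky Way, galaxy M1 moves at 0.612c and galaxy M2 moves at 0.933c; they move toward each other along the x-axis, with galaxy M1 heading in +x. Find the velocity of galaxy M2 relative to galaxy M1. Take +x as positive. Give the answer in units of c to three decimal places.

-0.983c

β_A = 0.612, β_B = -0.933.
Transform to A's frame with the inverse velocity-addition law: u' = (u − v)/(1 − uv/c²), taking u = β_B and v = β_A.
u' = (-0.933 − 0.612) / (1 − (0.612)(-0.933)) = -1.5450/1.5710 = -0.9835.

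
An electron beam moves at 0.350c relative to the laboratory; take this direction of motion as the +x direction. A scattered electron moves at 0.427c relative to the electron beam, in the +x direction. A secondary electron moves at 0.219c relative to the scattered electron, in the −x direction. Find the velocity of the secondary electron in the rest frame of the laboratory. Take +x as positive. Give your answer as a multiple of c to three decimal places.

Apply u = (u' + v)/(1 + u'v/c²) successively, working outward toward the laboratory.
Start: velocity of the electron beam relative to the laboratory = 0.3500c.
Compose with the scattered electron (u' = 0.427 in the electron beam frame): u_1 = (0.427 + 0.350) / (1 + 0.427·0.350) = 0.7770/1.1495 = 0.6760.
Compose with the secondary electron (u' = -0.219 in the scattered electron frame): u_2 = (-0.219 + 0.676) / (1 + (-0.219)·0.676) = 0.4570/0.8520 = 0.5364.

+0.536c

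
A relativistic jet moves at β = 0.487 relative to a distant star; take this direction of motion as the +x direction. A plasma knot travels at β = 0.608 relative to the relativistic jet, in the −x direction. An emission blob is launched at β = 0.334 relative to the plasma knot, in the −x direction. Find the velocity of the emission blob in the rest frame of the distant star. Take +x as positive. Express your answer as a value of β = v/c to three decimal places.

Apply u = (u' + v)/(1 + u'v/c²) successively, working outward toward the distant star.
Start: velocity of the relativistic jet relative to the distant star = 0.4870c.
Compose with the plasma knot (u' = -0.608 in the relativistic jet frame): u_1 = (-0.608 + 0.487) / (1 + (-0.608)·0.487) = -0.1210/0.7039 = -0.1719.
Compose with the emission blob (u' = -0.334 in the plasma knot frame): u_2 = (-0.334 + (-0.172)) / (1 + (-0.334)·(-0.172)) = -0.5059/1.0574 = -0.4784.

β = -0.478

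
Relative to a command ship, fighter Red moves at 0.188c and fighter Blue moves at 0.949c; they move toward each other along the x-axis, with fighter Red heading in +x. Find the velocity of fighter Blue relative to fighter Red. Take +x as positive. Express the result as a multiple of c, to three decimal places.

-0.965c

β_A = 0.188, β_B = -0.949.
Transform to A's frame with the inverse velocity-addition law: u' = (u − v)/(1 − uv/c²), taking u = β_B and v = β_A.
u' = (-0.949 − 0.188) / (1 − (0.188)(-0.949)) = -1.1370/1.1784 = -0.9649.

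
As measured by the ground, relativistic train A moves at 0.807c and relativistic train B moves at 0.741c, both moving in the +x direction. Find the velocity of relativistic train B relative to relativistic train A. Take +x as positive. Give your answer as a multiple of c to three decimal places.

β_A = 0.807, β_B = 0.741.
Transform to A's frame with the inverse velocity-addition law: u' = (u − v)/(1 − uv/c²), taking u = β_B and v = β_A.
u' = (0.741 − 0.807) / (1 − (0.807)(0.741)) = -0.0660/0.4020 = -0.1642.

-0.164c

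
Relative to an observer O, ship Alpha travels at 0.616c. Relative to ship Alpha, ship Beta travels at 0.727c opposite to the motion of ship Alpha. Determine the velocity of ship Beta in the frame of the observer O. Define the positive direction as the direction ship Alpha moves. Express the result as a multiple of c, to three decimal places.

With v = 0.616 and u' = -0.727 (in units of c),
u = (u' + v)/(1 + u'v/c²):
u = (-0.727 + 0.616) / (1 + (-0.727)·0.616) = -0.1110/0.5522 = -0.2010

-0.201c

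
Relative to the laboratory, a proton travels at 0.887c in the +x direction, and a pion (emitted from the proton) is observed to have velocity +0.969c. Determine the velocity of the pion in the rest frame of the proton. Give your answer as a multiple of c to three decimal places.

Invert the composition law: u' = (u − v)/(1 − uv/c²).
u' = (0.969 − 0.887) / (1 − (0.969)(0.887)) = 0.0820/0.1405 = 0.5836.

+0.584c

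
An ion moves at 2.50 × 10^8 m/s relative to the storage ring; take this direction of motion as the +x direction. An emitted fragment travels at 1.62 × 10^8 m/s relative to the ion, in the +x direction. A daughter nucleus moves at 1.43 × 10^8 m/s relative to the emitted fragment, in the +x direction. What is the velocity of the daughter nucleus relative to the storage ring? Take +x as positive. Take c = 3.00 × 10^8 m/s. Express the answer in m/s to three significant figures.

2.94 × 10^8 m/s

Apply u = (u' + v)/(1 + u'v/c²) successively, working outward toward the storage ring.
(Dividing each given speed by c = 3.00 × 10^8 m/s to work in units of c.)
Start: velocity of the ion relative to the storage ring = 0.8333c.
Compose with the emitted fragment (u' = 0.540 in the ion frame): u_1 = (0.540 + 0.833) / (1 + 0.540·0.833) = 1.3733/1.4500 = 0.9471.
Compose with the daughter nucleus (u' = 0.477 in the emitted fragment frame): u_2 = (0.477 + 0.947) / (1 + 0.477·0.947) = 1.4238/1.4515 = 0.9809.
So u = 0.9809 × 3.00 × 10^8 m/s.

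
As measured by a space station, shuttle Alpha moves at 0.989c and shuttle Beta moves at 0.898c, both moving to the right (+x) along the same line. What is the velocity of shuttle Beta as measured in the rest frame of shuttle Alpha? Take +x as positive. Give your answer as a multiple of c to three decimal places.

-0.813c

β_A = 0.989, β_B = 0.898.
Transform to A's frame with the inverse velocity-addition law: u' = (u − v)/(1 − uv/c²), taking u = β_B and v = β_A.
u' = (0.898 − 0.989) / (1 − (0.989)(0.898)) = -0.0910/0.1119 = -0.8134.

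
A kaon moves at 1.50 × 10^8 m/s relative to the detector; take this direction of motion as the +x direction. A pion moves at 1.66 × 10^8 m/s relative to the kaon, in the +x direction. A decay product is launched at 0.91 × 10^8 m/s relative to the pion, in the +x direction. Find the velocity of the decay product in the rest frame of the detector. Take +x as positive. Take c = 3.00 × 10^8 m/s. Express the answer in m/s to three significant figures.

Apply u = (u' + v)/(1 + u'v/c²) successively, working outward toward the detector.
(Dividing each given speed by c = 3.00 × 10^8 m/s to work in units of c.)
Start: velocity of the kaon relative to the detector = 0.5000c.
Compose with the pion (u' = 0.553 in the kaon frame): u_1 = (0.553 + 0.500) / (1 + 0.553·0.500) = 1.0533/1.2767 = 0.8251.
Compose with the decay product (u' = 0.303 in the pion frame): u_2 = (0.303 + 0.825) / (1 + 0.303·0.825) = 1.1284/1.2503 = 0.9025.
So u = 0.9025 × 3.00 × 10^8 m/s.

2.71 × 10^8 m/s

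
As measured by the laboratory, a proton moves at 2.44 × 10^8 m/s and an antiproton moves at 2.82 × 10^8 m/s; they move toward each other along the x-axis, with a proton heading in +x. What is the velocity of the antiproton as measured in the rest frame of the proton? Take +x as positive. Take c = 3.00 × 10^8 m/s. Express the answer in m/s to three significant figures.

-2.98 × 10^8 m/s

β_A = 0.813, β_B = -0.940 (dividing each by c = 3.00 × 10^8 m/s).
Transform to A's frame with the inverse velocity-addition law: u' = (u − v)/(1 − uv/c²), taking u = β_B and v = β_A.
u' = (-0.940 − 0.813) / (1 − (0.813)(-0.940)) = -1.7533/1.7645 = -0.9937.
u' = -0.9937 × 3.00 × 10^8 m/s.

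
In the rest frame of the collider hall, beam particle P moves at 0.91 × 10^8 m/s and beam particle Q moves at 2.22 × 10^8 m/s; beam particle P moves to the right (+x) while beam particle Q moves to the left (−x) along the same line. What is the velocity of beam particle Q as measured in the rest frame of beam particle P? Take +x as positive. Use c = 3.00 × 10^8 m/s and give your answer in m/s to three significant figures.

β_A = 0.303, β_B = -0.740 (dividing each by c = 3.00 × 10^8 m/s).
Transform to A's frame with the inverse velocity-addition law: u' = (u − v)/(1 − uv/c²), taking u = β_B and v = β_A.
u' = (-0.740 − 0.303) / (1 − (0.303)(-0.740)) = -1.0433/1.2245 = -0.8521.
u' = -0.8521 × 3.00 × 10^8 m/s.

-2.56 × 10^8 m/s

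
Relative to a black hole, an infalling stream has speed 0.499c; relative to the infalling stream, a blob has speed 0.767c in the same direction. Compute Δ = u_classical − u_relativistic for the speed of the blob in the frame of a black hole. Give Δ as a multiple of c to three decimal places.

Δ = 0.350c

Galilean: u_cl = 0.767 + 0.499 = 1.2660.
Relativistic: u_rel = (0.767 + 0.499) / (1 + 0.767·0.499) = 1.2660/1.3827 = 0.9156.
Δ = 1.2660 − 0.9156 = 0.3504.
(The classical prediction exceeds c; the relativistic result does not.)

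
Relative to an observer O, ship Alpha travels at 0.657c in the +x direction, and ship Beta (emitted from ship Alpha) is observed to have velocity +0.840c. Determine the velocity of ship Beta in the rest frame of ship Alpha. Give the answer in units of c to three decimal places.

Invert the composition law: u' = (u − v)/(1 − uv/c²).
u' = (0.840 − 0.657) / (1 − (0.840)(0.657)) = 0.1830/0.4481 = 0.4084.

+0.408c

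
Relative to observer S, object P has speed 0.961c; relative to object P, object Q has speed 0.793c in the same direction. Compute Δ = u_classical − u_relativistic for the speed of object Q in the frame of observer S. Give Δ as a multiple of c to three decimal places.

Δ = 0.759c

Galilean: u_cl = 0.793 + 0.961 = 1.7540.
Relativistic: u_rel = (0.793 + 0.961) / (1 + 0.793·0.961) = 1.7540/1.7621 = 0.9954.
Δ = 1.7540 − 0.9954 = 0.7586.
(The classical prediction exceeds c; the relativistic result does not.)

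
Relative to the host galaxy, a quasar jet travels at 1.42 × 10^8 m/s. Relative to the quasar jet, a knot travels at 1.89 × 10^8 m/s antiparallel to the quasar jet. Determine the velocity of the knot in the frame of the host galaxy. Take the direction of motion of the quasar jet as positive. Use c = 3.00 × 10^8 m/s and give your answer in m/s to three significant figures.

In units of c (dividing by 3.00 × 10^8 m/s): v = 0.473, u' = -0.630.
u = (u' + v)/(1 + u'v/c²):
u = (-0.630 + 0.473) / (1 + (-0.630)·0.473) = -0.1567/0.7018 = -0.2232
(Galilean addition would give -0.157c.)
Converting back: u = -0.2232 × 3.00 × 10^8 m/s.

-6.70 × 10^7 m/s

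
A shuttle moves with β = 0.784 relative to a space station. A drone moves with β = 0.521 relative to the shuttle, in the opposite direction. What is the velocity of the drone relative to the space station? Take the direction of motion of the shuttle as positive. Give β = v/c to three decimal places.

β = +0.445

With v = 0.784 and u' = -0.521 (in units of c),
u = (u' + v)/(1 + u'v/c²):
u = (-0.521 + 0.784) / (1 + (-0.521)·0.784) = 0.2630/0.5915 = 0.4446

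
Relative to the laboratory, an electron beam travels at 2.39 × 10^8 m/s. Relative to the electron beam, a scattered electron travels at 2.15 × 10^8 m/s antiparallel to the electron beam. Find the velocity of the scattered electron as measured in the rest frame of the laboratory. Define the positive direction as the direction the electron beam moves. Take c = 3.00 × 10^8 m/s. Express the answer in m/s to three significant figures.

In units of c (dividing by 3.00 × 10^8 m/s): v = 0.797, u' = -0.717.
u = (u' + v)/(1 + u'v/c²):
u = (-0.717 + 0.797) / (1 + (-0.717)·0.797) = 0.0800/0.4291 = 0.1865
Converting back: u = 0.1865 × 3.00 × 10^8 m/s.

+5.59 × 10^7 m/s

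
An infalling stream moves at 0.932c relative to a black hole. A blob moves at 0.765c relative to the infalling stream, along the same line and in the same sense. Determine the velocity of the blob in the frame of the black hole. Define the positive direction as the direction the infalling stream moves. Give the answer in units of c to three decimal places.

With v = 0.932 and u' = 0.765 (in units of c),
u = (u' + v)/(1 + u'v/c²):
u = (0.765 + 0.932) / (1 + 0.765·0.932) = 1.6970/1.7130 = 0.9907

0.991c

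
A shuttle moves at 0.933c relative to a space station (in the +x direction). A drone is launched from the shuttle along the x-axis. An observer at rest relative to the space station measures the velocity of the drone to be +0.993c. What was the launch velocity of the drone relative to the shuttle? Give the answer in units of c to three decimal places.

+0.816c

Invert the composition law: u' = (u − v)/(1 − uv/c²).
u' = (0.993 − 0.933) / (1 − (0.993)(0.933)) = 0.0600/0.0735 = 0.8160.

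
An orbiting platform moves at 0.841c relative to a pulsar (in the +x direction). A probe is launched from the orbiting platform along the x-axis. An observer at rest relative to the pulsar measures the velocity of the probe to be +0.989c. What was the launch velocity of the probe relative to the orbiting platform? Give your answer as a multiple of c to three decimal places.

+0.880c

Invert the composition law: u' = (u − v)/(1 − uv/c²).
u' = (0.989 − 0.841) / (1 − (0.989)(0.841)) = 0.1480/0.1683 = 0.8796.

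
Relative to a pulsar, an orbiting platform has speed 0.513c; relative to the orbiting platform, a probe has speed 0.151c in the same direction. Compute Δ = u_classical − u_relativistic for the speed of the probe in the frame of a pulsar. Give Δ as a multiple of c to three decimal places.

Galilean: u_cl = 0.151 + 0.513 = 0.6640.
Relativistic: u_rel = (0.151 + 0.513) / (1 + 0.151·0.513) = 0.6640/1.0775 = 0.6163.
Δ = 0.6640 − 0.6163 = 0.0477.

Δ = 0.048c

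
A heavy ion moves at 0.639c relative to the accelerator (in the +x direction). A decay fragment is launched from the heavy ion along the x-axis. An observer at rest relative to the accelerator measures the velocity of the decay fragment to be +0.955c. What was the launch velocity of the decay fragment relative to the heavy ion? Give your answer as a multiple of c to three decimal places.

+0.811c

Invert the composition law: u' = (u − v)/(1 − uv/c²).
u' = (0.955 − 0.639) / (1 − (0.955)(0.639)) = 0.3160/0.3898 = 0.8108.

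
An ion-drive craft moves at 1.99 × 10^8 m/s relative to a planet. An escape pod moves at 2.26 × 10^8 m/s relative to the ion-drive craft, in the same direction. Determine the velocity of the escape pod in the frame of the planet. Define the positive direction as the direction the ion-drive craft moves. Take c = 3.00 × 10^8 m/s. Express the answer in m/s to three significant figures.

In units of c (dividing by 3.00 × 10^8 m/s): v = 0.663, u' = 0.753.
u = (u' + v)/(1 + u'v/c²):
u = (0.753 + 0.663) / (1 + 0.753·0.663) = 1.4167/1.4997 = 0.9446
Converting back: u = 0.9446 × 3.00 × 10^8 m/s.

2.83 × 10^8 m/s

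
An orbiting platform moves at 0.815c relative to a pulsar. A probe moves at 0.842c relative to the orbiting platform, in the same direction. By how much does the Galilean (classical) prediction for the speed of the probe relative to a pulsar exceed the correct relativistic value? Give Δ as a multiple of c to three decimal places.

Δ = 0.674c

Galilean: u_cl = 0.842 + 0.815 = 1.6570.
Relativistic: u_rel = (0.842 + 0.815) / (1 + 0.842·0.815) = 1.6570/1.6862 = 0.9827.
Δ = 1.6570 − 0.9827 = 0.6743.
(The classical prediction exceeds c; the relativistic result does not.)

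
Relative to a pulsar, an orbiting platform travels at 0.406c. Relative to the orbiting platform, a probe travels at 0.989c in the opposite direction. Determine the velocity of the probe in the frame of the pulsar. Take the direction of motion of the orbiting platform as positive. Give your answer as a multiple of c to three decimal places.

-0.974c

With v = 0.406 and u' = -0.989 (in units of c),
u = (u' + v)/(1 + u'v/c²):
u = (-0.989 + 0.406) / (1 + (-0.989)·0.406) = -0.5830/0.5985 = -0.9742
(Galilean addition would give -0.583c.)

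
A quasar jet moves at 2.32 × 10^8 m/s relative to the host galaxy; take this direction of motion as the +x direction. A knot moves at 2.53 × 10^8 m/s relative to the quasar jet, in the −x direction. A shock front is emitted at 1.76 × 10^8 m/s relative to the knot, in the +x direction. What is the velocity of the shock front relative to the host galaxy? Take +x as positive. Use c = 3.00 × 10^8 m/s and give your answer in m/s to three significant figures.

Apply u = (u' + v)/(1 + u'v/c²) successively, working outward toward the host galaxy.
(Dividing each given speed by c = 3.00 × 10^8 m/s to work in units of c.)
Start: velocity of the quasar jet relative to the host galaxy = 0.7733c.
Compose with the knot (u' = -0.843 in the quasar jet frame): u_1 = (-0.843 + 0.773) / (1 + (-0.843)·0.773) = -0.0700/0.3478 = -0.2013.
Compose with the shock front (u' = 0.587 in the knot frame): u_2 = (0.587 + (-0.201)) / (1 + 0.587·(-0.201)) = 0.3854/0.8819 = 0.4370.
So u = 0.4370 × 3.00 × 10^8 m/s.

+1.31 × 10^8 m/s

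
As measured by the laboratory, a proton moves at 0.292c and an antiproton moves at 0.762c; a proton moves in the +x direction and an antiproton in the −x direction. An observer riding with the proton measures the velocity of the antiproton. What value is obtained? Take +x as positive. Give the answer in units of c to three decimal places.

β_A = 0.292, β_B = -0.762.
Transform to A's frame with the inverse velocity-addition law: u' = (u − v)/(1 − uv/c²), taking u = β_B and v = β_A.
u' = (-0.762 − 0.292) / (1 − (0.292)(-0.762)) = -1.0540/1.2225 = -0.8622.

-0.862c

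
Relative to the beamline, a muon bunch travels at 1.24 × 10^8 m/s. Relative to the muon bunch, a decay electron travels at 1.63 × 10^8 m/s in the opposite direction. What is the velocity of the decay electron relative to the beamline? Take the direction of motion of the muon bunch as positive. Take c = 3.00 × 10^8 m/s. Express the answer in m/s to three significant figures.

In units of c (dividing by 3.00 × 10^8 m/s): v = 0.413, u' = -0.543.
u = (u' + v)/(1 + u'v/c²):
u = (-0.543 + 0.413) / (1 + (-0.543)·0.413) = -0.1300/0.7754 = -0.1677
(Galilean addition would give -0.130c.)
Converting back: u = -0.1677 × 3.00 × 10^8 m/s.

-5.03 × 10^7 m/s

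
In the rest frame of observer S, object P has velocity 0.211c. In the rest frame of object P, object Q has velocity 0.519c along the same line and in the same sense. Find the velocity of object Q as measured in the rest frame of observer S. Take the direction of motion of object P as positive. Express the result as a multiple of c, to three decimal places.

0.658c

With v = 0.211 and u' = 0.519 (in units of c),
u = (u' + v)/(1 + u'v/c²):
u = (0.519 + 0.211) / (1 + 0.519·0.211) = 0.7300/1.1095 = 0.6579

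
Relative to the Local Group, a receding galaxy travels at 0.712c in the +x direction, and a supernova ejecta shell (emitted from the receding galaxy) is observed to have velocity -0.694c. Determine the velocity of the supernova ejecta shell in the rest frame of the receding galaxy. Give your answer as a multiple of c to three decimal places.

Invert the composition law: u' = (u − v)/(1 − uv/c²).
u' = (-0.694 − 0.712) / (1 − (-0.694)(0.712)) = -1.4060/1.4941 = -0.9410.

-0.941c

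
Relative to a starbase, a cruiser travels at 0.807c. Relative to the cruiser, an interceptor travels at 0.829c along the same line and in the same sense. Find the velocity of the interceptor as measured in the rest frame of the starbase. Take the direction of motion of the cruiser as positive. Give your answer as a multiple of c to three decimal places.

With v = 0.807 and u' = 0.829 (in units of c),
u = (u' + v)/(1 + u'v/c²):
u = (0.829 + 0.807) / (1 + 0.829·0.807) = 1.6360/1.6690 = 0.9802

0.980c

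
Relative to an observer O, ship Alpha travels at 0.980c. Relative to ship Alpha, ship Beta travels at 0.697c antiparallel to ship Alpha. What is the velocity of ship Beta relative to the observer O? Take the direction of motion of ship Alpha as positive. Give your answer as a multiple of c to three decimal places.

+0.893c

With v = 0.980 and u' = -0.697 (in units of c),
u = (u' + v)/(1 + u'v/c²):
u = (-0.697 + 0.980) / (1 + (-0.697)·0.980) = 0.2830/0.3169 = 0.8929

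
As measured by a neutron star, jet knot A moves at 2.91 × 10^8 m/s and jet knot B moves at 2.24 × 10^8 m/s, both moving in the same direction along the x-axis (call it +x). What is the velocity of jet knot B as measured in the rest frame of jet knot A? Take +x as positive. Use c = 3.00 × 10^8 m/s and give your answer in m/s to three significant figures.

β_A = 0.970, β_B = 0.747 (dividing each by c = 3.00 × 10^8 m/s).
Transform to A's frame with the inverse velocity-addition law: u' = (u − v)/(1 − uv/c²), taking u = β_B and v = β_A.
u' = (0.747 − 0.970) / (1 − (0.970)(0.747)) = -0.2233/0.2757 = -0.8100.
u' = -0.8100 × 3.00 × 10^8 m/s.

-2.43 × 10^8 m/s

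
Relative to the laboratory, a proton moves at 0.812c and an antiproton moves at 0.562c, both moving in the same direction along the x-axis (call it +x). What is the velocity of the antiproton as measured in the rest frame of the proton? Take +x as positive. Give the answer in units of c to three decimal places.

-0.460c

β_A = 0.812, β_B = 0.562.
Transform to A's frame with the inverse velocity-addition law: u' = (u − v)/(1 − uv/c²), taking u = β_B and v = β_A.
u' = (0.562 − 0.812) / (1 − (0.812)(0.562)) = -0.2500/0.5437 = -0.4598.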